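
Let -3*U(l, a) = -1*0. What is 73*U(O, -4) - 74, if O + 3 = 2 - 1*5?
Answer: -74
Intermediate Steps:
O = -6 (O = -3 + (2 - 1*5) = -3 + (2 - 5) = -3 - 3 = -6)
U(l, a) = 0 (U(l, a) = -(-1)*0/3 = -⅓*0 = 0)
73*U(O, -4) - 74 = 73*0 - 74 = 0 - 74 = -74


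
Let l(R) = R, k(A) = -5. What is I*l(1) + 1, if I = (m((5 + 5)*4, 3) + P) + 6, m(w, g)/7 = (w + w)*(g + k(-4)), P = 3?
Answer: -1110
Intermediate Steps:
m(w, g) = 14*w*(-5 + g) (m(w, g) = 7*((w + w)*(g - 5)) = 7*((2*w)*(-5 + g)) = 7*(2*w*(-5 + g)) = 14*w*(-5 + g))
I = -1111 (I = (14*((5 + 5)*4)*(-5 + 3) + 3) + 6 = (14*(10*4)*(-2) + 3) + 6 = (14*40*(-2) + 3) + 6 = (-1120 + 3) + 6 = -1117 + 6 = -1111)
I*l(1) + 1 = -1111*1 + 1 = -1111 + 1 = -1110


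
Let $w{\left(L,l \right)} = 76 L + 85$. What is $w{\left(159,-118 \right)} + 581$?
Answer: $12750$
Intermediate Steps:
$w{\left(L,l \right)} = 85 + 76 L$
$w{\left(159,-118 \right)} + 581 = \left(85 + 76 \cdot 159\right) + 581 = \left(85 + 12084\right) + 581 = 12169 + 581 = 12750$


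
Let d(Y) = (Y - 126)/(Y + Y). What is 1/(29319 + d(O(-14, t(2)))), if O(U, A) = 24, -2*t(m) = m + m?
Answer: 8/234535 ≈ 3.4110e-5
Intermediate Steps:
t(m) = -m (t(m) = -(m + m)/2 = -m)
d(Y) = (-126 + Y)/(2*Y) (d(Y) = (-126 + Y)/((2*Y)) = (-126 + Y)*(1/(2*Y)) = (-126 + Y)/(2*Y))
1/(29319 + d(O(-14, t(2)))) = 1/(29319 + (1/2)*(-126 + 24)/24) = 1/(29319 + (1/2)*(1/24)*(-102)) = 1/(29319 - 17/8) = 1/(234535/8) = 8/234535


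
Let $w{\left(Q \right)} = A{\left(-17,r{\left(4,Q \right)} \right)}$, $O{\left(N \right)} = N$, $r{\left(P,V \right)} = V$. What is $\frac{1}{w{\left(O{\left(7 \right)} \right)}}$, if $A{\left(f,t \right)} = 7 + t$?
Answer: $\frac{1}{14} \approx 0.071429$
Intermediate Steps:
$w{\left(Q \right)} = 7 + Q$
$\frac{1}{w{\left(O{\left(7 \right)} \right)}} = \frac{1}{7 + 7} = \frac{1}{14}$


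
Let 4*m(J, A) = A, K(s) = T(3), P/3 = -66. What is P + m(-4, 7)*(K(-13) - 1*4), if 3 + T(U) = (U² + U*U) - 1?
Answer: -361/2 ≈ -180.50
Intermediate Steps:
P = -198 (P = 3*(-66) = -198)
T(U) = -4 + 2*U² (T(U) = -3 + ((U² + U*U) - 1) = -3 + ((U² + U²) - 1) = -3 + (2*U² - 1) = -3 + (-1 + 2*U²) = -4 + 2*U²)
K(s) = 14 (K(s) = -4 + 2*3² = -4 + 2*9 = -4 + 18 = 14)
m(J, A) = A/4
P + m(-4, 7)*(K(-13) - 1*4) = -198 + ((¼)*7)*(14 - 1*4) = -198 + 7*(14 - 4)/4 = -198 + (7/4)*10 = -198 + 35/2 = -361/2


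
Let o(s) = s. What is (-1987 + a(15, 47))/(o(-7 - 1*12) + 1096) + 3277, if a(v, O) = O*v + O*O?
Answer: 1176752/359 ≈ 3277.9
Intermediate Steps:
a(v, O) = O**2 + O*v (a(v, O) = O*v + O**2 = O**2 + O*v)
(-1987 + a(15, 47))/(o(-7 - 1*12) + 1096) + 3277 = (-1987 + 47*(47 + 15))/((-7 - 1*12) + 1096) + 3277 = (-1987 + 47*62)/((-7 - 12) + 1096) + 3277 = (-1987 + 2914)/(-19 + 1096) + 3277 = 927/1077 + 3277 = 927*(1/1077) + 3277 = 309/359 + 3277 = 1176752/359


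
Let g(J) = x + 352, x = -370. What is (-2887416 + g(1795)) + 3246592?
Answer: 359158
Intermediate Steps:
g(J) = -18 (g(J) = -370 + 352 = -18)
(-2887416 + g(1795)) + 3246592 = (-2887416 - 18) + 3246592 = -2887434 + 3246592 = 359158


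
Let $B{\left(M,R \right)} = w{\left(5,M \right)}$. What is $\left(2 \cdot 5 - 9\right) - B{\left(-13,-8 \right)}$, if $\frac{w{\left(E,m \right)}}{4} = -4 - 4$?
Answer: $33$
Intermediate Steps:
$w{\left(E,m \right)} = -32$ ($w{\left(E,m \right)} = 4 \left(-4 - 4\right) = 4 \left(-8\right) = -32$)
$B{\left(M,R \right)} = -32$
$\left(2 \cdot 5 - 9\right) - B{\left(-13,-8 \right)} = \left(2 \cdot 5 - 9\right) - -32 = \left(10 - 9\right) + 32 = 1 + 32 = 33$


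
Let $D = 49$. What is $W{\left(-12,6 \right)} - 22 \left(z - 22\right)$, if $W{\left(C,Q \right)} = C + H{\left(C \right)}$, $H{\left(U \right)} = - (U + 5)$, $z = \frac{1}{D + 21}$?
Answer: $\frac{16754}{35} \approx 478.69$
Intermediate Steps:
$z = \frac{1}{70}$ ($z = \frac{1}{49 + 21} = \frac{1}{70} \approx 0.014286$)
$H{\left(U \right)} = -5 - U$ ($H{\left(U \right)} = - (5 + U) = -5 - U$)
$W{\left(C,Q \right)} = -5$ ($W{\left(C,Q \right)} = C - \left(5 + C\right) = -5$)
$W{\left(-12,6 \right)} - 22 \left(z - 22\right) = -5 - 22 \left(\frac{1}{70} - 22\right) = -5 - - \frac{16929}{35} = -5 + \frac{16929}{35} = \frac{16754}{35}$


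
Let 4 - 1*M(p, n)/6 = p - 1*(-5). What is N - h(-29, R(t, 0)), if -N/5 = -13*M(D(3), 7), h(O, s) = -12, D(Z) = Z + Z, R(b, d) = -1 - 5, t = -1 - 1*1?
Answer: -2718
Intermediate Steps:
t = -2 (t = -1 - 1 = -2)
R(b, d) = -6
D(Z) = 2*Z
M(p, n) = -6 - 6*p (M(p, n) = 24 - 6*(p - 1*(-5)) = 24 - 6*(p + 5) = 24 - 6*(5 + p) = 24 + (-30 - 6*p) = -6 - 6*p)
N = -2730 (N = -(-65)*(-6 - 12*3) = -(-65)*(-6 - 6*6) = -(-65)*(-6 - 36) = -(-65)*(-42) = -5*546 = -2730)
N - h(-29, R(t, 0)) = -2730 - 1*(-12) = -2730 + 12 = -2718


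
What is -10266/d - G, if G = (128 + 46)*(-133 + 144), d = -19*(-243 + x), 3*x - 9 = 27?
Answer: -2803604/1463 ≈ -1916.3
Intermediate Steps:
x = 12 (x = 3 + (⅓)*27 = 3 + 9 = 12)
d = 4389 (d = -19*(-243 + 12) = -19*(-231) = 4389)
G = 1914 (G = 174*11 = 1914)
-10266/d - G = -10266/4389 - 1*1914 = -10266*1/4389 - 1914 = -3422/1463 - 1914 = -2803604/1463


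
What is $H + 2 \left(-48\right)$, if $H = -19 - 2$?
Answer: $-117$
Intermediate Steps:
$H = -21$ ($H = -19 - 2 = -21$)
$H + 2 \left(-48\right) = -21 + 2 \left(-48\right) = -21 - 96 = -117$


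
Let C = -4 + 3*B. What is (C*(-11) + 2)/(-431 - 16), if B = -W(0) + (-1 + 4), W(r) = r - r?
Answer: 53/447 ≈ 0.11857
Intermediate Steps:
W(r) = 0
B = 3 (B = -1*0 + (-1 + 4) = 0 + 3 = 3)
C = 5 (C = -4 + 3*3 = -4 + 9 = 5)
(C*(-11) + 2)/(-431 - 16) = (5*(-11) + 2)/(-431 - 16) = (-55 + 2)/(-447) = -53*(-1/447) = 53/447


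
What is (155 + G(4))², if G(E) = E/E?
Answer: 24336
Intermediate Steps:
G(E) = 1
(155 + G(4))² = (155 + 1)² = 156² = 24336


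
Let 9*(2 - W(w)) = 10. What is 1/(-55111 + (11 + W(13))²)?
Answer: -81/4452542 ≈ -1.8192e-5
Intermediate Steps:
W(w) = 8/9 (W(w) = 2 - ⅑*10 = 2 - 10/9 = 8/9)
1/(-55111 + (11 + W(13))²) = 1/(-55111 + (11 + 8/9)²) = 1/(-55111 + (107/9)²) = 1/(-55111 + 11449/81) = 1/(-4452542/81) = -81/4452542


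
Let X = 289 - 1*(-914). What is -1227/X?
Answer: -409/401 ≈ -1.0200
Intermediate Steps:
X = 1203 (X = 289 + 914 = 1203)
-1227/X = -1227/1203 = -1227*1/1203 = -409/401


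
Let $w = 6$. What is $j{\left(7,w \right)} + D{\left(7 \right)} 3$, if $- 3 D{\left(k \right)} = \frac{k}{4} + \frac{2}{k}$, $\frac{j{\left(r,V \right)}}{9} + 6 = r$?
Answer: $\frac{195}{28} \approx 6.9643$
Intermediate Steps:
$j{\left(r,V \right)} = -54 + 9 r$
$D{\left(k \right)} = - \frac{2}{3 k} - \frac{k}{12}$ ($D{\left(k \right)} = - \frac{\frac{k}{4} + \frac{2}{k}}{3} = - \frac{\frac{2}{k} + \frac{k}{4}}{3} = - \frac{2}{3 k} - \frac{k}{12}$)
$j{\left(7,w \right)} + D{\left(7 \right)} 3 = \left(-54 + 9 \cdot 7\right) + \frac{-8 - 7^{2}}{12 \cdot 7} \cdot 3 = \left(-54 + 63\right) + \frac{1}{12} \cdot \frac{1}{7} \left(-8 - 49\right) 3 = 9 + \frac{1}{12} \cdot \frac{1}{7} \left(-8 - 49\right) 3 = 9 + \frac{1}{12} \cdot \frac{1}{7} \left(-57\right) 3 = 9 - \frac{57}{28} = \frac{195}{28}$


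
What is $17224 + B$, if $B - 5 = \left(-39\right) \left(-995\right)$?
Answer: $56034$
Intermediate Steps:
$B = 38810$ ($B = 5 - -38805 = 5 + 38805 = 38810$)
$17224 + B = 17224 + 38810 = 56034$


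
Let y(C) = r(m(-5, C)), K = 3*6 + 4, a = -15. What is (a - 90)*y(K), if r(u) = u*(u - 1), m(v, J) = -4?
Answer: -2100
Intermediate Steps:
K = 22 (K = 18 + 4 = 22)
r(u) = u*(-1 + u)
y(C) = 20 (y(C) = -4*(-1 - 4) = -4*(-5) = 20)
(a - 90)*y(K) = (-15 - 90)*20 = -105*20 = -2100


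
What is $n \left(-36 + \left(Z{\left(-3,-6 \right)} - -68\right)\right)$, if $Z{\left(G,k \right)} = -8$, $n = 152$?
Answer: $3648$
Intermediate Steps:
$n \left(-36 + \left(Z{\left(-3,-6 \right)} - -68\right)\right) = 152 \left(-36 - -60\right) = 152 \left(-36 + \left(-8 + 68\right)\right) = 152 \left(-36 + 60\right) = 152 \cdot 24 = 3648$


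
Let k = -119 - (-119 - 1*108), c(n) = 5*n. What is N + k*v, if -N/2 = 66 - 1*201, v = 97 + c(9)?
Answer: 15606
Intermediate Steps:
v = 142 (v = 97 + 5*9 = 97 + 45 = 142)
N = 270 (N = -2*(66 - 1*201) = -2*(66 - 201) = -2*(-135) = 270)
k = 108 (k = -119 - (-119 - 108) = -119 - 1*(-227) = -119 + 227 = 108)
N + k*v = 270 + 108*142 = 270 + 15336 = 15606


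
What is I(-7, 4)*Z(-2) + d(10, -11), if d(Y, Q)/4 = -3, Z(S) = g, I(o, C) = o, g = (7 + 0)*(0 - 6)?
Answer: 282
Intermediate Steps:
g = -42 (g = 7*(-6) = -42)
Z(S) = -42
d(Y, Q) = -12 (d(Y, Q) = 4*(-3) = -12)
I(-7, 4)*Z(-2) + d(10, -11) = -7*(-42) - 12 = 294 - 12 = 282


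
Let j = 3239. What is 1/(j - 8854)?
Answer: -1/5615 ≈ -0.00017809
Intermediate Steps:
1/(j - 8854) = 1/(3239 - 8854) = 1/(-5615) = -1/5615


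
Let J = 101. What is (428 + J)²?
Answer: 279841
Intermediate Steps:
(428 + J)² = (428 + 101)² = 529² = 279841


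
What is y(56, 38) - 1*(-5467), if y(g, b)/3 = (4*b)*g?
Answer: 31003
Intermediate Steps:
y(g, b) = 12*b*g (y(g, b) = 3*((4*b)*g) = 3*(4*b*g) = 12*b*g)
y(56, 38) - 1*(-5467) = 12*38*56 - 1*(-5467) = 25536 + 5467 = 31003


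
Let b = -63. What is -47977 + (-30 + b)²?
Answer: -39328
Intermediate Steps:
-47977 + (-30 + b)² = -47977 + (-30 - 63)² = -47977 + (-93)² = -47977 + 8649 = -39328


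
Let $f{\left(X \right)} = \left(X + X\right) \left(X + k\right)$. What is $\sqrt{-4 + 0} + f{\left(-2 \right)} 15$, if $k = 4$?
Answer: $-120 + 2 i \approx -120.0 + 2.0 i$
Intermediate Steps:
$f{\left(X \right)} = 2 X \left(4 + X\right)$ ($f{\left(X \right)} = \left(X + X\right) \left(X + 4\right) = 2 X \left(4 + X\right)$)
$\sqrt{-4 + 0} + f{\left(-2 \right)} 15 = \sqrt{-4 + 0} + 2 \left(-2\right) \left(4 - 2\right) 15 = \sqrt{-4} + 2 \left(-2\right) 2 \cdot 15 = 2 i - 120 = -120 + 2 i$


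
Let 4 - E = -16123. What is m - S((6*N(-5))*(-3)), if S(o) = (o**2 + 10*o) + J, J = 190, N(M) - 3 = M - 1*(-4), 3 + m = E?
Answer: 14998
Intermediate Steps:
E = 16127 (E = 4 - 1*(-16123) = 4 + 16123 = 16127)
m = 16124 (m = -3 + 16127 = 16124)
N(M) = 7 + M (N(M) = 3 + (M - 1*(-4)) = 3 + (M + 4) = 3 + (4 + M) = 7 + M)
S(o) = 190 + o**2 + 10*o (S(o) = (o**2 + 10*o) + 190 = 190 + o**2 + 10*o)
m - S((6*N(-5))*(-3)) = 16124 - (190 + ((6*(7 - 5))*(-3))**2 + 10*((6*(7 - 5))*(-3))) = 16124 - (190 + ((6*2)*(-3))**2 + 10*((6*2)*(-3))) = 16124 - (190 + (12*(-3))**2 + 10*(12*(-3))) = 16124 - (190 + (-36)**2 + 10*(-36)) = 16124 - (190 + 1296 - 360) = 16124 - 1*1126 = 16124 - 1126 = 14998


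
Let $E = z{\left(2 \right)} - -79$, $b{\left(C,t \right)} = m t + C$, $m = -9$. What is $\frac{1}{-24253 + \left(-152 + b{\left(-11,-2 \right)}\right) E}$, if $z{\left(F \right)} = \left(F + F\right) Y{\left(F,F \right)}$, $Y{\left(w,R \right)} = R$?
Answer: $- \frac{1}{36868} \approx -2.7124 \cdot 10^{-5}$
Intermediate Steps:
$z{\left(F \right)} = 2 F^{2}$ ($z{\left(F \right)} = \left(F + F\right) F = 2 F F = 2 F^{2}$)
$b{\left(C,t \right)} = C - 9 t$ ($b{\left(C,t \right)} = - 9 t + C = C - 9 t$)
$E = 87$ ($E = 2 \cdot 2^{2} - -79 = 2 \cdot 4 + 79 = 8 + 79 = 87$)
$\frac{1}{-24253 + \left(-152 + b{\left(-11,-2 \right)}\right) E} = \frac{1}{-24253 + \left(-152 - -7\right) 87} = \frac{1}{-24253 + \left(-152 + \left(-11 + 18\right)\right) 87} = \frac{1}{-24253 + \left(-152 + 7\right) 87} = \frac{1}{-24253 - 12615} = \frac{1}{-36868} = - \frac{1}{36868}$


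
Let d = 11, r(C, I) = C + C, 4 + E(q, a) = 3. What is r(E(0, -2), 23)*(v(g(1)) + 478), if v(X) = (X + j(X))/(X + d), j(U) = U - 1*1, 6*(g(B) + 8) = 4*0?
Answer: -2834/3 ≈ -944.67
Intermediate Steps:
g(B) = -8 (g(B) = -8 + (4*0)/6 = -8 + (1/6)*0 = -8 + 0 = -8)
E(q, a) = -1 (E(q, a) = -4 + 3 = -1)
j(U) = -1 + U (j(U) = U - 1 = -1 + U)
r(C, I) = 2*C
v(X) = (-1 + 2*X)/(11 + X) (v(X) = (X + (-1 + X))/(X + 11) = (-1 + 2*X)/(11 + X))
r(E(0, -2), 23)*(v(g(1)) + 478) = (2*(-1))*((-1 + 2*(-8))/(11 - 8) + 478) = -2*((-1 - 16)/3 + 478) = -2*((1/3)*(-17) + 478) = -2*(-17/3 + 478) = -2*1417/3 = -2834/3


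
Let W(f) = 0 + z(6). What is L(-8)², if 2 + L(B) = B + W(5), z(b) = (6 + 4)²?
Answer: 8100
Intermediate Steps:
z(b) = 100 (z(b) = 10² = 100)
W(f) = 100 (W(f) = 0 + 100 = 100)
L(B) = 98 + B (L(B) = -2 + (B + 100) = -2 + (100 + B) = 98 + B)
L(-8)² = (98 - 8)² = 90² = 8100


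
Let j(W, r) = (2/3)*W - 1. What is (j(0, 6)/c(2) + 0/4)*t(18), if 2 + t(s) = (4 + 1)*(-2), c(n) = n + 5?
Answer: 12/7 ≈ 1.7143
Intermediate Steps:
j(W, r) = -1 + 2*W/3 (j(W, r) = (2*(⅓))*W - 1 = 2*W/3 - 1 = -1 + 2*W/3)
c(n) = 5 + n
t(s) = -12 (t(s) = -2 + (4 + 1)*(-2) = -2 + 5*(-2) = -2 - 10 = -12)
(j(0, 6)/c(2) + 0/4)*t(18) = ((-1 + (⅔)*0)/(5 + 2) + 0/4)*(-12) = ((-1 + 0)/7 + 0*(¼))*(-12) = (-1*⅐ + 0)*(-12) = (-⅐ + 0)*(-12) = -⅐*(-12) = 12/7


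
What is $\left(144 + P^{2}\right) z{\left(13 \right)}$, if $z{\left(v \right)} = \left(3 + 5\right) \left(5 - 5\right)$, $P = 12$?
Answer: $0$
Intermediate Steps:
$z{\left(v \right)} = 0$ ($z{\left(v \right)} = 8 \cdot 0 = 0$)
$\left(144 + P^{2}\right) z{\left(13 \right)} = \left(144 + 12^{2}\right) 0 = \left(144 + 144\right) 0 = 288 \cdot 0 = 0$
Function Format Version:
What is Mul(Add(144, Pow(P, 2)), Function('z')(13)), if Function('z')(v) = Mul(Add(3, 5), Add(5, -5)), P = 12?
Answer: 0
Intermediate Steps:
Function('z')(v) = 0 (Function('z')(v) = Mul(8, 0) = 0)
Mul(Add(144, Pow(P, 2)), Function('z')(13)) = Mul(Add(144, Pow(12, 2)), 0) = Mul(Add(144, 144), 0) = Mul(288, 0) = 0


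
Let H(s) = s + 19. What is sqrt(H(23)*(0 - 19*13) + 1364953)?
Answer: sqrt(1354579) ≈ 1163.9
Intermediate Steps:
H(s) = 19 + s
sqrt(H(23)*(0 - 19*13) + 1364953) = sqrt((19 + 23)*(0 - 19*13) + 1364953) = sqrt(42*(0 - 247) + 1364953) = sqrt(42*(-247) + 1364953) = sqrt(-10374 + 1364953) = sqrt(1354579)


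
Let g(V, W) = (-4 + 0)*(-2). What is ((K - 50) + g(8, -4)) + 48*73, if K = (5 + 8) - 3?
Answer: 3472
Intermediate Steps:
g(V, W) = 8 (g(V, W) = -4*(-2) = 8)
K = 10 (K = 13 - 3 = 10)
((K - 50) + g(8, -4)) + 48*73 = ((10 - 50) + 8) + 48*73 = (-40 + 8) + 3504 = -32 + 3504 = 3472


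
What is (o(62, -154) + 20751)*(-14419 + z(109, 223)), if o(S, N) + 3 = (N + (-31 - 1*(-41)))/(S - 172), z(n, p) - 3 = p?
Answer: -16197221916/55 ≈ -2.9449e+8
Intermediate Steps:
z(n, p) = 3 + p
o(S, N) = -3 + (10 + N)/(-172 + S) (o(S, N) = -3 + (N + (-31 - 1*(-41)))/(S - 172) = -3 + (N + (-31 + 41))/(-172 + S) = -3 + (N + 10)/(-172 + S) = -3 + (10 + N)/(-172 + S))
(o(62, -154) + 20751)*(-14419 + z(109, 223)) = ((526 - 154 - 3*62)/(-172 + 62) + 20751)*(-14419 + (3 + 223)) = ((526 - 154 - 186)/(-110) + 20751)*(-14419 + 226) = (-1/110*186 + 20751)*(-14193) = (-93/55 + 20751)*(-14193) = (1141212/55)*(-14193) = -16197221916/55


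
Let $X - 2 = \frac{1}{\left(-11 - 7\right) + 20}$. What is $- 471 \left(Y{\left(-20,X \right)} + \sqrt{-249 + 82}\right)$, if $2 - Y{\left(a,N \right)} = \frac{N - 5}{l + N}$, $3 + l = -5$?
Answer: $- \frac{8007}{11} - 471 i \sqrt{167} \approx -727.91 - 6086.7 i$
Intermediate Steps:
$l = -8$ ($l = -3 - 5 = -8$)
$X = \frac{5}{2}$ ($X = 2 + \frac{1}{\left(-11 - 7\right) + 20} = 2 + \frac{1}{-18 + 20} = 2 + \frac{1}{2} = \frac{5}{2} \approx 2.5$)
$Y{\left(a,N \right)} = 2 - \frac{-5 + N}{-8 + N}$ ($Y{\left(a,N \right)} = 2 - \frac{N - 5}{-8 + N} = 2 - \frac{-5 + N}{-8 + N}$)
$- 471 \left(Y{\left(-20,X \right)} + \sqrt{-249 + 82}\right) = - 471 \left(\frac{-11 + \frac{5}{2}}{-8 + \frac{5}{2}} + \sqrt{-249 + 82}\right) = - 471 \left(\frac{1}{- \frac{11}{2}} \left(- \frac{17}{2}\right) + \sqrt{-167}\right) = - 471 \left(\left(- \frac{2}{11}\right) \left(- \frac{17}{2}\right) + i \sqrt{167}\right) = - 471 \left(\frac{17}{11} + i \sqrt{167}\right) = - \frac{8007}{11} - 471 i \sqrt{167}$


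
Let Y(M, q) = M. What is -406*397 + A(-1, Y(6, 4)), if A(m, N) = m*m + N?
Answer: -161175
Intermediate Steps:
A(m, N) = N + m² (A(m, N) = m² + N = N + m²)
-406*397 + A(-1, Y(6, 4)) = -406*397 + (6 + (-1)²) = -161182 + (6 + 1) = -161182 + 7 = -161175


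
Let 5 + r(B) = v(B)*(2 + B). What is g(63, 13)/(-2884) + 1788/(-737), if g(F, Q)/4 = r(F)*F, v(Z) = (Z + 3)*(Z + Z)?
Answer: -3585552819/75911 ≈ -47234.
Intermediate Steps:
v(Z) = 2*Z*(3 + Z) (v(Z) = (3 + Z)*(2*Z) = 2*Z*(3 + Z))
r(B) = -5 + 2*B*(2 + B)*(3 + B) (r(B) = -5 + (2*B*(3 + B))*(2 + B) = -5 + 2*B*(2 + B)*(3 + B))
g(F, Q) = 4*F*(-5 + 2*F**3 + 10*F**2 + 12*F) (g(F, Q) = 4*((-5 + 2*F**3 + 10*F**2 + 12*F)*F) = 4*(F*(-5 + 2*F**3 + 10*F**2 + 12*F)) = 4*F*(-5 + 2*F**3 + 10*F**2 + 12*F))
g(63, 13)/(-2884) + 1788/(-737) = (4*63*(-5 + 2*63**3 + 10*63**2 + 12*63))/(-2884) + 1788/(-737) = (4*63*(-5 + 2*250047 + 10*3969 + 756))*(-1/2884) + 1788*(-1/737) = (4*63*(-5 + 500094 + 39690 + 756))*(-1/2884) - 1788/737 = (4*63*540535)*(-1/2884) - 1788/737 = 136214820*(-1/2884) - 1788/737 = -4864815/103 - 1788/737 = -3585552819/75911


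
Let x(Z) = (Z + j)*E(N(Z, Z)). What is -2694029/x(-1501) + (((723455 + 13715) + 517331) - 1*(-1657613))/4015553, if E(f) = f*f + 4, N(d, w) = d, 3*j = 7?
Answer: 29530743330653831/40675586196495440 ≈ 0.72601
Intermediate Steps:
j = 7/3 (j = (⅓)*7 = 7/3 ≈ 2.3333)
E(f) = 4 + f² (E(f) = f² + 4 = 4 + f²)
x(Z) = (4 + Z²)*(7/3 + Z) (x(Z) = (Z + 7/3)*(4 + Z²) = (7/3 + Z)*(4 + Z²) = (4 + Z²)*(7/3 + Z))
-2694029/x(-1501) + (((723455 + 13715) + 517331) - 1*(-1657613))/4015553 = -2694029*3/((4 + (-1501)²)*(7 + 3*(-1501))) + (((723455 + 13715) + 517331) - 1*(-1657613))/4015553 = -2694029*3/((4 + 2253001)*(7 - 4503)) + ((737170 + 517331) + 1657613)*(1/4015553) = -2694029/((⅓)*2253005*(-4496)) + (1254501 + 1657613)*(1/4015553) = -2694029/(-10129510480/3) + 2912114*(1/4015553) = -2694029*(-3/10129510480) + 2912114/4015553 = 8082087/10129510480 + 2912114/4015553 = 29530743330653831/40675586196495440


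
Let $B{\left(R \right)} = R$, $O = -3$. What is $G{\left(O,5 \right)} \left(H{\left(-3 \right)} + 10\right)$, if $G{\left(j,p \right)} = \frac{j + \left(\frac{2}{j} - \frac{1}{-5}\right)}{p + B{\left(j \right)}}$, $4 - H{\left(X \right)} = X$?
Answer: $- \frac{442}{15} \approx -29.467$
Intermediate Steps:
$H{\left(X \right)} = 4 - X$
$G{\left(j,p \right)} = \frac{\frac{1}{5} + j + \frac{2}{j}}{j + p}$ ($G{\left(j,p \right)} = \frac{j + \left(\frac{2}{j} - \frac{1}{-5}\right)}{p + j} = \frac{j + \left(\frac{2}{j} - - \frac{1}{5}\right)}{j + p} = \frac{j + \left(\frac{2}{j} + \frac{1}{5}\right)}{j + p} = \frac{j + \left(\frac{1}{5} + \frac{2}{j}\right)}{j + p} = \frac{\frac{1}{5} + j + \frac{2}{j}}{j + p}$)
$G{\left(O,5 \right)} \left(H{\left(-3 \right)} + 10\right) = \frac{2 + \left(-3\right)^{2} + \frac{1}{5} \left(-3\right)}{\left(-3\right) \left(-3 + 5\right)} \left(\left(4 - -3\right) + 10\right) = - \frac{2 + 9 - \frac{3}{5}}{3 \cdot 2} \left(\left(4 + 3\right) + 10\right) = \left(- \frac{1}{3}\right) \frac{1}{2} \cdot \frac{52}{5} \left(7 + 10\right) = \left(- \frac{26}{15}\right) 17 = - \frac{442}{15}$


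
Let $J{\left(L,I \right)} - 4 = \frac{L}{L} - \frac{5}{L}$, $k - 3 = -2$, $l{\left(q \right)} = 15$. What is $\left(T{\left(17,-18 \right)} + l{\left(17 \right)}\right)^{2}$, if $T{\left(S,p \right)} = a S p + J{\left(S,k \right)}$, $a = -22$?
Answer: $\frac{13174218841}{289} \approx 4.5586 \cdot 10^{7}$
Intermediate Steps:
$k = 1$ ($k = 3 - 2 = 1$)
$J{\left(L,I \right)} = 5 - \frac{5}{L}$ ($J{\left(L,I \right)} = 4 - \left(\frac{5}{L} - \frac{L}{L}\right) = 4 + \left(1 - \frac{5}{L}\right) = 5 - \frac{5}{L}$)
$T{\left(S,p \right)} = 5 - \frac{5}{S} - 22 S p$ ($T{\left(S,p \right)} = - 22 S p + \left(5 - \frac{5}{S}\right) = 5 - \frac{5}{S} - 22 S p$)
$\left(T{\left(17,-18 \right)} + l{\left(17 \right)}\right)^{2} = \left(\left(5 - \frac{5}{17} - 374 \left(-18\right)\right) + 15\right)^{2} = \left(\left(5 - \frac{5}{17} + 6732\right) + 15\right)^{2} = \left(\frac{114524}{17} + 15\right)^{2} = \left(\frac{114779}{17}\right)^{2} = \frac{13174218841}{289}$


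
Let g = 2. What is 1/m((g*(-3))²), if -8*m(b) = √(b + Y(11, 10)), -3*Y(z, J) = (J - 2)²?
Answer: -4*√33/11 ≈ -2.0889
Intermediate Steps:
Y(z, J) = -(-2 + J)²/3 (Y(z, J) = -(J - 2)²/3 = -(-2 + J)²/3)
m(b) = -√(-64/3 + b)/8 (m(b) = -√(b - (-2 + 10)²/3)/8 = -√(b - ⅓*8²)/8 = -√(b - ⅓*64)/8 = -√(b - 64/3)/8 = -√(-64/3 + b)/8)
1/m((g*(-3))²) = 1/(-√(-192 + 9*(2*(-3))²)/24) = 1/(-√(-192 + 9*(-6)²)/24) = 1/(-√(-192 + 9*36)/24) = 1/(-√(-192 + 324)/24) = 1/(-√33/12) = -4*√33/11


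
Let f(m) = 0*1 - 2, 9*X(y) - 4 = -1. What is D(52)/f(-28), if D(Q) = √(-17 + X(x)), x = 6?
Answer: -5*I*√6/6 ≈ -2.0412*I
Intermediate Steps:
X(y) = ⅓ (X(y) = 4/9 + (⅑)*(-1) = 4/9 - ⅑ = ⅓)
f(m) = -2 (f(m) = 0 - 2 = -2)
D(Q) = 5*I*√6/3 (D(Q) = √(-17 + ⅓) = √(-50/3) = 5*I*√6/3)
D(52)/f(-28) = (5*I*√6/3)/(-2) = (5*I*√6/3)*(-½) = -5*I*√6/6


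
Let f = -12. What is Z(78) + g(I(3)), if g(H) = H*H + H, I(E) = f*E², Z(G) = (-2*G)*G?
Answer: -612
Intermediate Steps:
Z(G) = -2*G²
I(E) = -12*E²
g(H) = H + H² (g(H) = H² + H = H + H²)
Z(78) + g(I(3)) = -2*78² + (-12*3²)*(1 - 12*3²) = -2*6084 + (-12*9)*(1 - 12*9) = -12168 - 108*(1 - 108) = -12168 - 108*(-107) = -12168 + 11556 = -612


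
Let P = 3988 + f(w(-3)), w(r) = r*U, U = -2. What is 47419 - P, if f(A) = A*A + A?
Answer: 43389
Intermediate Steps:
w(r) = -2*r (w(r) = r*(-2) = -2*r)
f(A) = A + A² (f(A) = A² + A = A + A²)
P = 4030 (P = 3988 + (-2*(-3))*(1 - 2*(-3)) = 3988 + 6*(1 + 6) = 3988 + 6*7 = 3988 + 42 = 4030)
47419 - P = 47419 - 1*4030 = 47419 - 4030 = 43389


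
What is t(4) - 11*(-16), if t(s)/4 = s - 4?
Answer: 176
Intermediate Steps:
t(s) = -16 + 4*s (t(s) = 4*(s - 4) = 4*(-4 + s) = -16 + 4*s)
t(4) - 11*(-16) = (-16 + 4*4) - 11*(-16) = (-16 + 16) + 176 = 0 + 176 = 176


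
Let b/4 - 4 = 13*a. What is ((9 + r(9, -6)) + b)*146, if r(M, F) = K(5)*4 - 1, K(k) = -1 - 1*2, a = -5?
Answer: -36208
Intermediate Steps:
K(k) = -3 (K(k) = -1 - 2 = -3)
r(M, F) = -13 (r(M, F) = -3*4 - 1 = -12 - 1 = -13)
b = -244 (b = 16 + 4*(13*(-5)) = 16 + 4*(-65) = 16 - 260 = -244)
((9 + r(9, -6)) + b)*146 = ((9 - 13) - 244)*146 = (-4 - 244)*146 = -248*146 = -36208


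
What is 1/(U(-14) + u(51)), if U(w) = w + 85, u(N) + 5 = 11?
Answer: 1/77 ≈ 0.012987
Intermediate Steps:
u(N) = 6 (u(N) = -5 + 11 = 6)
U(w) = 85 + w
1/(U(-14) + u(51)) = 1/((85 - 14) + 6) = 1/(71 + 6) = 1/77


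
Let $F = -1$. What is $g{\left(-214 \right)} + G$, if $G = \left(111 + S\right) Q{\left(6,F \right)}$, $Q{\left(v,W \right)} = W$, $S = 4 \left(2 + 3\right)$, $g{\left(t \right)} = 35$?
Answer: $-96$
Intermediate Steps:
$S = 20$ ($S = 4 \cdot 5 = 20$)
$G = -131$ ($G = \left(111 + 20\right) \left(-1\right) = 131 \left(-1\right) = -131$)
$g{\left(-214 \right)} + G = 35 - 131 = -96$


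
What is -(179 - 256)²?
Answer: -5929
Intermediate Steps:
-(179 - 256)² = -1*(-77)² = -1*5929 = -5929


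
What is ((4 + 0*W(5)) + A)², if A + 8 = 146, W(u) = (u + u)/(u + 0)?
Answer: 20164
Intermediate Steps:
W(u) = 2 (W(u) = (2*u)/u = 2)
A = 138 (A = -8 + 146 = 138)
((4 + 0*W(5)) + A)² = ((4 + 0*2) + 138)² = ((4 + 0) + 138)² = (4 + 138)² = 142² = 20164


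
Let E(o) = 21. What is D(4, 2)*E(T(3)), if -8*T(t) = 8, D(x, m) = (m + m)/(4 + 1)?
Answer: 84/5 ≈ 16.800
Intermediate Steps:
D(x, m) = 2*m/5 (D(x, m) = (2*m)/5 = (2*m)*(1/5) = 2*m/5)
T(t) = -1 (T(t) = -1/8*8 = -1)
D(4, 2)*E(T(3)) = ((2/5)*2)*21 = (4/5)*21 = 84/5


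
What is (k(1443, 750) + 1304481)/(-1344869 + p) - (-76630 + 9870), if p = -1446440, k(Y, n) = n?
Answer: 186346483609/2791309 ≈ 66760.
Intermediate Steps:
(k(1443, 750) + 1304481)/(-1344869 + p) - (-76630 + 9870) = (750 + 1304481)/(-1344869 - 1446440) - (-76630 + 9870) = 1305231/(-2791309) - 1*(-66760) = 1305231*(-1/2791309) + 66760 = -1305231/2791309 + 66760 = 186346483609/2791309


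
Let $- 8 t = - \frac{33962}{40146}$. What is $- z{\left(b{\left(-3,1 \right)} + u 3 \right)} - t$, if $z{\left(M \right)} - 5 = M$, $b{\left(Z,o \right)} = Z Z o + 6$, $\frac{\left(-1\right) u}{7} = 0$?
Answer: $- \frac{3228661}{160584} \approx -20.106$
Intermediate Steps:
$u = 0$ ($u = \left(-7\right) 0 = 0$)
$b{\left(Z,o \right)} = 6 + o Z^{2}$ ($b{\left(Z,o \right)} = Z^{2} o + 6 = o Z^{2} + 6 = 6 + o Z^{2}$)
$z{\left(M \right)} = 5 + M$
$t = \frac{16981}{160584}$ ($t = - \frac{\left(-33962\right) \frac{1}{40146}}{8} = \left(- \frac{1}{8}\right) \left(- \frac{16981}{20073}\right) = \frac{16981}{160584} \approx 0.10575$)
$- z{\left(b{\left(-3,1 \right)} + u 3 \right)} - t = - (5 + \left(\left(6 + 1 \left(-3\right)^{2}\right) + 0 \cdot 3\right)) - \frac{16981}{160584} = - (5 + \left(\left(6 + 1 \cdot 9\right) + 0\right)) - \frac{16981}{160584} = - (5 + \left(\left(6 + 9\right) + 0\right)) - \frac{16981}{160584} = - (5 + \left(15 + 0\right)) - \frac{16981}{160584} = - (5 + 15) - \frac{16981}{160584} = \left(-1\right) 20 - \frac{16981}{160584} = -20 - \frac{16981}{160584} = - \frac{3228661}{160584}$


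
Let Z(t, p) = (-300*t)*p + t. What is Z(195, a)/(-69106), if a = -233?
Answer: -13630695/69106 ≈ -197.24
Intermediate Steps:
Z(t, p) = t - 300*p*t (Z(t, p) = -300*p*t + t = t - 300*p*t)
Z(195, a)/(-69106) = (195*(1 - 300*(-233)))/(-69106) = (195*(1 + 69900))*(-1/69106) = (195*69901)*(-1/69106) = 13630695*(-1/69106) = -13630695/69106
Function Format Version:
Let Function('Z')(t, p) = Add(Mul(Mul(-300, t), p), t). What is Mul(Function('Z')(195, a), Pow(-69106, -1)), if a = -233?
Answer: Rational(-13630695, 69106) ≈ -197.24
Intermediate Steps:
Function('Z')(t, p) = Add(t, Mul(-300, p, t)) (Function('Z')(t, p) = Add(Mul(-300, p, t), t) = Add(t, Mul(-300, p, t)))
Mul(Function('Z')(195, a), Pow(-69106, -1)) = Mul(Mul(195, Add(1, Mul(-300, -233))), Pow(-69106, -1)) = Mul(Mul(195, Add(1, 69900)), Rational(-1, 69106)) = Mul(Mul(195, 69901), Rational(-1, 69106)) = Mul(13630695, Rational(-1, 69106)) = Rational(-13630695, 69106)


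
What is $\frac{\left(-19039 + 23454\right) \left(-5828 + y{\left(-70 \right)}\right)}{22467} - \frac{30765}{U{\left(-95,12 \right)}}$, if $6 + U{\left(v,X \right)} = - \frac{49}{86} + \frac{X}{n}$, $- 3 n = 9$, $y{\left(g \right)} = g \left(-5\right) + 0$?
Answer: $\frac{4162051400}{2269167} \approx 1834.2$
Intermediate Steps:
$y{\left(g \right)} = - 5 g$ ($y{\left(g \right)} = - 5 g + 0 = - 5 g$)
$n = -3$ ($n = \left(- \frac{1}{3}\right) 9 = -3$)
$U{\left(v,X \right)} = - \frac{565}{86} - \frac{X}{3}$ ($U{\left(v,X \right)} = -6 + \left(- \frac{49}{86} + \frac{X}{-3}\right) = -6 + \left(\left(-49\right) \frac{1}{86} + X \left(- \frac{1}{3}\right)\right) = -6 - \left(\frac{49}{86} + \frac{X}{3}\right) = - \frac{565}{86} - \frac{X}{3}$)
$\frac{\left(-19039 + 23454\right) \left(-5828 + y{\left(-70 \right)}\right)}{22467} - \frac{30765}{U{\left(-95,12 \right)}} = \frac{\left(-19039 + 23454\right) \left(-5828 - -350\right)}{22467} - \frac{30765}{- \frac{565}{86} - 4} = 4415 \left(-5828 + 350\right) \frac{1}{22467} - \frac{30765}{- \frac{565}{86} - 4} = 4415 \left(-5478\right) \frac{1}{22467} - \frac{30765}{- \frac{909}{86}} = \left(-24185370\right) \frac{1}{22467} - - \frac{881930}{303} = - \frac{8061790}{7489} + \frac{881930}{303} = \frac{4162051400}{2269167}$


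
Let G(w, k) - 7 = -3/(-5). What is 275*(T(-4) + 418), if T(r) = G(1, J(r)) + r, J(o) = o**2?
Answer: 115940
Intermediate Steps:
G(w, k) = 38/5 (G(w, k) = 7 - 3/(-5) = 7 - 3*(-1/5) = 7 + 3/5 = 38/5)
T(r) = 38/5 + r
275*(T(-4) + 418) = 275*((38/5 - 4) + 418) = 275*(18/5 + 418) = 275*(2108/5) = 115940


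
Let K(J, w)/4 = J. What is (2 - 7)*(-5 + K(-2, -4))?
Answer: 65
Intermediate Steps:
K(J, w) = 4*J
(2 - 7)*(-5 + K(-2, -4)) = (2 - 7)*(-5 + 4*(-2)) = -5*(-5 - 8) = -5*(-13) = 65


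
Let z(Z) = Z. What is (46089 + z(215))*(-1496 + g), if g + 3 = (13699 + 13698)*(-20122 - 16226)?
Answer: -46110803737120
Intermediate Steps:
g = -995826159 (g = -3 + (13699 + 13698)*(-20122 - 16226) = -3 + 27397*(-36348) = -3 - 995826156 = -995826159)
(46089 + z(215))*(-1496 + g) = (46089 + 215)*(-1496 - 995826159) = 46304*(-995827655) = -46110803737120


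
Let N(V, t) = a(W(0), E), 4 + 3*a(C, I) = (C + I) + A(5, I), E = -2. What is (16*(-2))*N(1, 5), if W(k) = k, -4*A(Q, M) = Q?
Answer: 232/3 ≈ 77.333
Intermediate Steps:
A(Q, M) = -Q/4
a(C, I) = -7/4 + C/3 + I/3 (a(C, I) = -4/3 + ((C + I) - ¼*5)/3 = -4/3 + ((C + I) - 5/4)/3 = -4/3 + (-5/4 + C + I)/3 = -4/3 + (-5/12 + C/3 + I/3) = -7/4 + C/3 + I/3)
N(V, t) = -29/12 (N(V, t) = -7/4 + (⅓)*0 + (⅓)*(-2) = -7/4 + 0 - ⅔ = -29/12)
(16*(-2))*N(1, 5) = (16*(-2))*(-29/12) = -32*(-29/12) = 232/3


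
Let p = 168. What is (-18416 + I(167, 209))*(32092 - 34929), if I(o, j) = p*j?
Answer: -47366552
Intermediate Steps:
I(o, j) = 168*j
(-18416 + I(167, 209))*(32092 - 34929) = (-18416 + 168*209)*(32092 - 34929) = (-18416 + 35112)*(-2837) = 16696*(-2837) = -47366552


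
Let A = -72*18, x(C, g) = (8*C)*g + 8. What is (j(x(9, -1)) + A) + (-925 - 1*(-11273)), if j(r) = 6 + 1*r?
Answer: 8994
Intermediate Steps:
x(C, g) = 8 + 8*C*g (x(C, g) = 8*C*g + 8 = 8 + 8*C*g)
j(r) = 6 + r
A = -1296 (A = -4*324 = -1296)
(j(x(9, -1)) + A) + (-925 - 1*(-11273)) = ((6 + (8 + 8*9*(-1))) - 1296) + (-925 - 1*(-11273)) = ((6 + (8 - 72)) - 1296) + (-925 + 11273) = ((6 - 64) - 1296) + 10348 = (-58 - 1296) + 10348 = -1354 + 10348 = 8994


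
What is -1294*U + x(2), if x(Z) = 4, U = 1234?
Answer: -1596792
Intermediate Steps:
-1294*U + x(2) = -1294*1234 + 4 = -1596796 + 4 = -1596792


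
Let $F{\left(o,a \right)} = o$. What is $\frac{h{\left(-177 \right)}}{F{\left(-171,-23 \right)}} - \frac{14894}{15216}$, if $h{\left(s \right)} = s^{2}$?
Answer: $- \frac{26624941}{144552} \approx -184.19$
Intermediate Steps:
$\frac{h{\left(-177 \right)}}{F{\left(-171,-23 \right)}} - \frac{14894}{15216} = \frac{\left(-177\right)^{2}}{-171} - \frac{14894}{15216} = 31329 \left(- \frac{1}{171}\right) - \frac{7447}{7608} = - \frac{3481}{19} - \frac{7447}{7608} = - \frac{26624941}{144552}$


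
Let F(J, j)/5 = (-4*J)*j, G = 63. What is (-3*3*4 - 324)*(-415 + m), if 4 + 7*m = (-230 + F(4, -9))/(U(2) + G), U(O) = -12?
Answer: 17744280/119 ≈ 1.4911e+5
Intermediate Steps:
F(J, j) = -20*J*j (F(J, j) = 5*((-4*J)*j) = 5*(-4*J*j) = -20*J*j)
m = 286/357 (m = -4/7 + ((-230 - 20*4*(-9))/(-12 + 63))/7 = -4/7 + ((-230 + 720)/51)/7 = -4/7 + (490*(1/51))/7 = -4/7 + (⅐)*(490/51) = -4/7 + 70/51 = 286/357 ≈ 0.80112)
(-3*3*4 - 324)*(-415 + m) = (-3*3*4 - 324)*(-415 + 286/357) = (-9*4 - 324)*(-147869/357) = (-36 - 324)*(-147869/357) = -360*(-147869/357) = 17744280/119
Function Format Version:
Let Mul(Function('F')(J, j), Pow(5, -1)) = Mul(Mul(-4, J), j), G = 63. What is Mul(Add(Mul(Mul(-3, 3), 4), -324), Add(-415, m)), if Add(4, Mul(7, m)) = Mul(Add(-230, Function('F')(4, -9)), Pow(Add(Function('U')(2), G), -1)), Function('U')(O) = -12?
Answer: Rational(17744280, 119) ≈ 1.4911e+5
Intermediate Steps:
Function('F')(J, j) = Mul(-20, J, j) (Function('F')(J, j) = Mul(5, Mul(Mul(-4, J), j)) = Mul(5, Mul(-4, J, j)) = Mul(-20, J, j))
m = Rational(286, 357) (m = Add(Rational(-4, 7), Mul(Rational(1, 7), Mul(Add(-230, Mul(-20, 4, -9)), Pow(Add(-12, 63), -1)))) = Add(Rational(-4, 7), Mul(Rational(1, 7), Mul(Add(-230, 720), Pow(51, -1)))) = Add(Rational(-4, 7), Mul(Rational(1, 7), Mul(490, Rational(1, 51)))) = Add(Rational(-4, 7), Mul(Rational(1, 7), Rational(490, 51))) = Add(Rational(-4, 7), Rational(70, 51)) = Rational(286, 357) ≈ 0.80112)
Mul(Add(Mul(Mul(-3, 3), 4), -324), Add(-415, m)) = Mul(Add(Mul(Mul(-3, 3), 4), -324), Add(-415, Rational(286, 357))) = Mul(Add(Mul(-9, 4), -324), Rational(-147869, 357)) = Mul(Add(-36, -324), Rational(-147869, 357)) = Mul(-360, Rational(-147869, 357)) = Rational(17744280, 119)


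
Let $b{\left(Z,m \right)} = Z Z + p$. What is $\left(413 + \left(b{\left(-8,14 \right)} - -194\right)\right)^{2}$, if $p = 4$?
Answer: $455625$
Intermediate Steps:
$b{\left(Z,m \right)} = 4 + Z^{2}$ ($b{\left(Z,m \right)} = Z Z + 4 = Z^{2} + 4 = 4 + Z^{2}$)
$\left(413 + \left(b{\left(-8,14 \right)} - -194\right)\right)^{2} = \left(413 + \left(\left(4 + \left(-8\right)^{2}\right) - -194\right)\right)^{2} = \left(413 + \left(\left(4 + 64\right) + 194\right)\right)^{2} = \left(413 + \left(68 + 194\right)\right)^{2} = \left(413 + 262\right)^{2} = 675^{2} = 455625$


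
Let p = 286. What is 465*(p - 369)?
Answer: -38595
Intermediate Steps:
465*(p - 369) = 465*(286 - 369) = 465*(-83) = -38595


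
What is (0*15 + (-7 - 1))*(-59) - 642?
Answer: -170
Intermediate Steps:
(0*15 + (-7 - 1))*(-59) - 642 = (0 - 8)*(-59) - 642 = -8*(-59) - 642 = 472 - 642 = -170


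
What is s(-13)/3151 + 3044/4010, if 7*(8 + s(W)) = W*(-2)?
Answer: 33510604/44224285 ≈ 0.75774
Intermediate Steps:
s(W) = -8 - 2*W/7 (s(W) = -8 + (W*(-2))/7 = -8 + (-2*W)/7 = -8 - 2*W/7)
s(-13)/3151 + 3044/4010 = (-8 - 2/7*(-13))/3151 + 3044/4010 = (-8 + 26/7)*(1/3151) + 3044*(1/4010) = -30/7*1/3151 + 1522/2005 = -30/22057 + 1522/2005 = 33510604/44224285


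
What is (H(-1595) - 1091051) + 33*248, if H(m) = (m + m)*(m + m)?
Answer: 9093233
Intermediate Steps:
H(m) = 4*m² (H(m) = (2*m)*(2*m) = 4*m²)
(H(-1595) - 1091051) + 33*248 = (4*(-1595)² - 1091051) + 33*248 = (4*2544025 - 1091051) + 8184 = (10176100 - 1091051) + 8184 = 9085049 + 8184 = 9093233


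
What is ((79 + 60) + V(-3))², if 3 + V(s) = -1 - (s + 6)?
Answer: 17424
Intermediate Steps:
V(s) = -10 - s (V(s) = -3 + (-1 - (s + 6)) = -3 + (-1 - (6 + s)) = -3 + (-1 + (-6 - s)) = -3 + (-7 - s) = -10 - s)
((79 + 60) + V(-3))² = ((79 + 60) + (-10 - 1*(-3)))² = (139 + (-10 + 3))² = (139 - 7)² = 132² = 17424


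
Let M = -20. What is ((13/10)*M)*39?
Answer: -1014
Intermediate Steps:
((13/10)*M)*39 = ((13/10)*(-20))*39 = -26*39 = -1014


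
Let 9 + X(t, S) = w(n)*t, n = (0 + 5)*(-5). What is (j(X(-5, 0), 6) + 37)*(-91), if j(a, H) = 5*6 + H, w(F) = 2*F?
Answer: -6643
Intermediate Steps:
n = -25 (n = 5*(-5) = -25)
X(t, S) = -9 - 50*t (X(t, S) = -9 + (2*(-25))*t = -9 - 50*t)
j(a, H) = 30 + H
(j(X(-5, 0), 6) + 37)*(-91) = ((30 + 6) + 37)*(-91) = (36 + 37)*(-91) = 73*(-91) = -6643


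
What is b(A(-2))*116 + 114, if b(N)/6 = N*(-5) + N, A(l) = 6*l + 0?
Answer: 33522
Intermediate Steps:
A(l) = 6*l
b(N) = -24*N (b(N) = 6*(N*(-5) + N) = 6*(-5*N + N) = 6*(-4*N) = -24*N)
b(A(-2))*116 + 114 = -144*(-2)*116 + 114 = -24*(-12)*116 + 114 = 288*116 + 114 = 33408 + 114 = 33522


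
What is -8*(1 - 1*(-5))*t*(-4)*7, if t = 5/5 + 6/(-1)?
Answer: -6720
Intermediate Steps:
t = -5 (t = 5*(⅕) + 6*(-1) = 1 - 6 = -5)
-8*(1 - 1*(-5))*t*(-4)*7 = -8*(1 - 1*(-5))*(-5)*(-4)*7 = -8*(1 + 5)*(-5)*(-4)*7 = -8*6*(-5)*(-4)*7 = -(-240)*(-4)*7 = -8*120*7 = -960*7 = -6720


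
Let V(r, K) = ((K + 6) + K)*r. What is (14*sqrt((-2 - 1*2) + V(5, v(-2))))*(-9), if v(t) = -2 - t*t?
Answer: -126*I*sqrt(34) ≈ -734.7*I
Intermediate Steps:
v(t) = -2 - t**2
V(r, K) = r*(6 + 2*K) (V(r, K) = ((6 + K) + K)*r = (6 + 2*K)*r = r*(6 + 2*K))
(14*sqrt((-2 - 1*2) + V(5, v(-2))))*(-9) = (14*sqrt((-2 - 1*2) + 2*5*(3 + (-2 - 1*(-2)**2))))*(-9) = (14*sqrt((-2 - 2) + 2*5*(3 + (-2 - 1*4))))*(-9) = (14*sqrt(-4 + 2*5*(3 + (-2 - 4))))*(-9) = (14*sqrt(-4 + 2*5*(3 - 6)))*(-9) = (14*sqrt(-4 + 2*5*(-3)))*(-9) = (14*sqrt(-4 - 30))*(-9) = (14*sqrt(-34))*(-9) = (14*(I*sqrt(34)))*(-9) = (14*I*sqrt(34))*(-9) = -126*I*sqrt(34)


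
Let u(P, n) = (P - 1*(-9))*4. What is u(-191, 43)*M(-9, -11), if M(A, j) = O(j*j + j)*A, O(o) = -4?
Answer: -26208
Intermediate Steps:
M(A, j) = -4*A
u(P, n) = 36 + 4*P (u(P, n) = (P + 9)*4 = (9 + P)*4 = 36 + 4*P)
u(-191, 43)*M(-9, -11) = (36 + 4*(-191))*(-4*(-9)) = (36 - 764)*36 = -728*36 = -26208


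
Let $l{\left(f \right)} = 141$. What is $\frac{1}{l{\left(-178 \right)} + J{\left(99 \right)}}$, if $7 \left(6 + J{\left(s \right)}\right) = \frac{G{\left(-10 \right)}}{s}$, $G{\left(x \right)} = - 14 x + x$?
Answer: $\frac{693}{93685} \approx 0.0073971$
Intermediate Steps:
$G{\left(x \right)} = - 13 x$
$J{\left(s \right)} = -6 + \frac{130}{7 s}$ ($J{\left(s \right)} = -6 + \frac{\left(-13\right) \left(-10\right) \frac{1}{s}}{7} = -6 + \frac{130 \frac{1}{s}}{7} = -6 + \frac{130}{7 s}$)
$\frac{1}{l{\left(-178 \right)} + J{\left(99 \right)}} = \frac{1}{141 - \left(6 - \frac{130}{7 \cdot 99}\right)} = \frac{1}{141 + \left(-6 + \frac{130}{7} \cdot \frac{1}{99}\right)} = \frac{1}{141 + \left(-6 + \frac{130}{693}\right)} = \frac{1}{141 - \frac{4028}{693}} = \frac{1}{\frac{93685}{693}} = \frac{693}{93685}$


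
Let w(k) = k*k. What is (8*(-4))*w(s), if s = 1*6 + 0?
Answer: -1152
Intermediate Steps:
s = 6 (s = 6 + 0 = 6)
w(k) = k**2
(8*(-4))*w(s) = (8*(-4))*6**2 = -32*36 = -1152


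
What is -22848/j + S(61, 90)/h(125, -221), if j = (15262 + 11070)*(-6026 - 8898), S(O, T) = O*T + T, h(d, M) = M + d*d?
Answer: 4895476509/13512153889 ≈ 0.36230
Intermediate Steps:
h(d, M) = M + d²
S(O, T) = T + O*T
j = -392978768 (j = 26332*(-14924) = -392978768)
-22848/j + S(61, 90)/h(125, -221) = -22848/(-392978768) + (90*(1 + 61))/(-221 + 125²) = -22848*(-1/392978768) + (90*62)/(-221 + 15625) = 204/3508739 + 5580/15404 = 204/3508739 + 5580*(1/15404) = 204/3508739 + 1395/3851 = 4895476509/13512153889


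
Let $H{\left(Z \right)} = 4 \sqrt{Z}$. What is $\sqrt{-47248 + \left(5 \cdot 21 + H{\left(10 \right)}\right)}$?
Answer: $\sqrt{-47143 + 4 \sqrt{10}} \approx 217.1 i$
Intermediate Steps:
$\sqrt{-47248 + \left(5 \cdot 21 + H{\left(10 \right)}\right)} = \sqrt{-47248 + \left(5 \cdot 21 + 4 \sqrt{10}\right)} = \sqrt{-47248 + \left(105 + 4 \sqrt{10}\right)} = \sqrt{-47143 + 4 \sqrt{10}}$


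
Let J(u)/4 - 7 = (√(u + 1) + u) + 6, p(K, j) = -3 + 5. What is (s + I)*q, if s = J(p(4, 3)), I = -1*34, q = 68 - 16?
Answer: 1352 + 208*√3 ≈ 1712.3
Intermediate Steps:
p(K, j) = 2
q = 52
I = -34
J(u) = 52 + 4*u + 4*√(1 + u) (J(u) = 28 + 4*((√(u + 1) + u) + 6) = 28 + 4*((√(1 + u) + u) + 6) = 28 + 4*((u + √(1 + u)) + 6) = 28 + 4*(6 + u + √(1 + u)) = 28 + (24 + 4*u + 4*√(1 + u)) = 52 + 4*u + 4*√(1 + u))
s = 60 + 4*√3 (s = 52 + 4*2 + 4*√(1 + 2) = 52 + 8 + 4*√3 = 60 + 4*√3 ≈ 66.928)
(s + I)*q = ((60 + 4*√3) - 34)*52 = (26 + 4*√3)*52 = 1352 + 208*√3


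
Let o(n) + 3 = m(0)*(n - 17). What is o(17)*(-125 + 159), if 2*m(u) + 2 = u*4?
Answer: -102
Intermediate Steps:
m(u) = -1 + 2*u (m(u) = -1 + (u*4)/2 = -1 + (4*u)/2 = -1 + 2*u)
o(n) = 14 - n (o(n) = -3 + (-1 + 2*0)*(n - 17) = -3 + (-1 + 0)*(-17 + n) = -3 - (-17 + n) = -3 + (17 - n) = 14 - n)
o(17)*(-125 + 159) = (14 - 1*17)*(-125 + 159) = (14 - 17)*34 = -3*34 = -102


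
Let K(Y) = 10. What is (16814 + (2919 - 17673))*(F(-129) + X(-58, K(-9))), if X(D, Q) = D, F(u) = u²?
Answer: 34160980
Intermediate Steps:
(16814 + (2919 - 17673))*(F(-129) + X(-58, K(-9))) = (16814 + (2919 - 17673))*((-129)² - 58) = (16814 - 14754)*(16641 - 58) = 2060*16583 = 34160980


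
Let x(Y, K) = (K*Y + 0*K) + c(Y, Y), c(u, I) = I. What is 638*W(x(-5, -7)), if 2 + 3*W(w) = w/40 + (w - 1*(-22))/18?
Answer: 18821/54 ≈ 348.54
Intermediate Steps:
x(Y, K) = Y + K*Y (x(Y, K) = (K*Y + 0*K) + Y = (K*Y + 0) + Y = K*Y + Y = Y + K*Y)
W(w) = -7/27 + 29*w/1080 (W(w) = -⅔ + (w/40 + (w - 1*(-22))/18)/3 = -⅔ + (w*(1/40) + (w + 22)*(1/18))/3 = -⅔ + (w/40 + (22 + w)*(1/18))/3 = -⅔ + (w/40 + (11/9 + w/18))/3 = -⅔ + (11/9 + 29*w/360)/3 = -⅔ + (11/27 + 29*w/1080) = -7/27 + 29*w/1080)
638*W(x(-5, -7)) = 638*(-7/27 + 29*(-5*(1 - 7))/1080) = 638*(-7/27 + 29*(-5*(-6))/1080) = 638*(-7/27 + (29/1080)*30) = 638*(-7/27 + 29/36) = 638*(59/108) = 18821/54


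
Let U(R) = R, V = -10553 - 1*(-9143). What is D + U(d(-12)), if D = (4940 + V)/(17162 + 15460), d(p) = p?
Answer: -193967/16311 ≈ -11.892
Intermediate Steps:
V = -1410 (V = -10553 + 9143 = -1410)
D = 1765/16311 (D = (4940 - 1410)/(17162 + 15460) = 3530/32622 = 3530*(1/32622) = 1765/16311 ≈ 0.10821)
D + U(d(-12)) = 1765/16311 - 12 = -193967/16311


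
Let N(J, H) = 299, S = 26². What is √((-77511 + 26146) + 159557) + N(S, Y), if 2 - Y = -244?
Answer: 299 + 28*√138 ≈ 627.93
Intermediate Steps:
S = 676
Y = 246 (Y = 2 - 1*(-244) = 2 + 244 = 246)
√((-77511 + 26146) + 159557) + N(S, Y) = √((-77511 + 26146) + 159557) + 299 = √(-51365 + 159557) + 299 = √108192 + 299 = 28*√138 + 299 = 299 + 28*√138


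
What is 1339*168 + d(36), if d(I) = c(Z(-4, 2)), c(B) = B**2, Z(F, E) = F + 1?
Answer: 224961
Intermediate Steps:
Z(F, E) = 1 + F
d(I) = 9 (d(I) = (1 - 4)**2 = (-3)**2 = 9)
1339*168 + d(36) = 1339*168 + 9 = 224952 + 9 = 224961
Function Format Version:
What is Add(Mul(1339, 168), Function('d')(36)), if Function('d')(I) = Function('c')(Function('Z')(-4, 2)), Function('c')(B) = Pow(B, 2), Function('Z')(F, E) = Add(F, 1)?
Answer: 224961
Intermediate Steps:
Function('Z')(F, E) = Add(1, F)
Function('d')(I) = 9 (Function('d')(I) = Pow(Add(1, -4), 2) = Pow(-3, 2) = 9)
Add(Mul(1339, 168), Function('d')(36)) = Add(Mul(1339, 168), 9) = Add(224952, 9) = 224961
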